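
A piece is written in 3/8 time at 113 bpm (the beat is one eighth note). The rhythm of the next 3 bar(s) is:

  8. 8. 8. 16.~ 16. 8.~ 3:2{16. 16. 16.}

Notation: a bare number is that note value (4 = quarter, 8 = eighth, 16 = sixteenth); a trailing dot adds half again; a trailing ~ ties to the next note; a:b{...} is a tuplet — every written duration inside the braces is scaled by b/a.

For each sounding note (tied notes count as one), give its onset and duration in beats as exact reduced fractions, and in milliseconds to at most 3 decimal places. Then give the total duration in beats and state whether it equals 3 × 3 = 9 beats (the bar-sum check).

1) 0.0ms=0b +796.46ms=3/2b
2) 796.46ms=3/2b +796.46ms=3/2b
3) 1592.92ms=3b +796.46ms=3/2b
4) 2389.381ms=9/2b +796.46ms=3/2b
5) 3185.841ms=6b +1061.947ms=2b
6) 4247.788ms=8b +265.487ms=1/2b
7) 4513.274ms=17/2b +265.487ms=1/2b
Σ=9b of 9 (113bpm 3/8) — PASS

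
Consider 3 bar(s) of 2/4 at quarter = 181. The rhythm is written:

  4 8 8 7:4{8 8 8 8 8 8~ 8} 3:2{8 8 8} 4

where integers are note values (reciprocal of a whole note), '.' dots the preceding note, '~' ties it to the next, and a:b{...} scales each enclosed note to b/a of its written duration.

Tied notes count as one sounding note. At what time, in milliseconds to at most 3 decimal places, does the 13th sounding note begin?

1. 0.0ms @ 0 + 331.492ms (1)
2. 331.492ms @ 1 + 165.746ms (1/2)
3. 497.238ms @ 3/2 + 165.746ms (1/2)
4. 662.983ms @ 2 + 94.712ms (2/7)
5. 757.695ms @ 16/7 + 94.712ms (2/7)
6. 852.407ms @ 18/7 + 94.712ms (2/7)
7. 947.119ms @ 20/7 + 94.712ms (2/7)
8. 1041.831ms @ 22/7 + 94.712ms (2/7)
9. 1136.543ms @ 24/7 + 189.424ms (4/7)
10. 1325.967ms @ 4 + 110.497ms (1/3)
11. 1436.464ms @ 13/3 + 110.497ms (1/3)
12. 1546.961ms @ 14/3 + 110.497ms (1/3)
13. 1657.459ms @ 5 + 331.492ms (1)

note 13 onset = 5b = 1657.459ms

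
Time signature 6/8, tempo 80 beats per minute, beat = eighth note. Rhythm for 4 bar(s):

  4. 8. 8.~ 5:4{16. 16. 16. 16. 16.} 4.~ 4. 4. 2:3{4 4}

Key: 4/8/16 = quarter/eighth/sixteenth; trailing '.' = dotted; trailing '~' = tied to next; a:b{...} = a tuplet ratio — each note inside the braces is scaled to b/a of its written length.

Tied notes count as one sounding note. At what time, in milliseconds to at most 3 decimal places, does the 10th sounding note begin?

note 10 onset = 18b = 13500.0ms

1. 0.0ms @ 0 + 2250.0ms (3)
2. 2250.0ms @ 3 + 1125.0ms (3/2)
3. 3375.0ms @ 9/2 + 1575.0ms (21/10)
4. 4950.0ms @ 33/5 + 450.0ms (3/5)
5. 5400.0ms @ 36/5 + 450.0ms (3/5)
6. 5850.0ms @ 39/5 + 450.0ms (3/5)
7. 6300.0ms @ 42/5 + 450.0ms (3/5)
8. 6750.0ms @ 9 + 4500.0ms (6)
9. 11250.0ms @ 15 + 2250.0ms (3)
10. 13500.0ms @ 18 + 2250.0ms (3)
11. 15750.0ms @ 21 + 2250.0ms (3)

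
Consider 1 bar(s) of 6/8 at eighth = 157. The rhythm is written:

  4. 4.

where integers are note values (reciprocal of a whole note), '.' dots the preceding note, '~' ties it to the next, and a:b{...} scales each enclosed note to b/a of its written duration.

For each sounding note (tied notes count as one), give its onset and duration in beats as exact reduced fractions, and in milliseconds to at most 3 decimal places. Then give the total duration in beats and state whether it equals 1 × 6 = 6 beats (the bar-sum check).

1) 0.0ms=0b +1146.497ms=3b
2) 1146.497ms=3b +1146.497ms=3b
Σ=6b of 6 (157bpm 6/8) — PASS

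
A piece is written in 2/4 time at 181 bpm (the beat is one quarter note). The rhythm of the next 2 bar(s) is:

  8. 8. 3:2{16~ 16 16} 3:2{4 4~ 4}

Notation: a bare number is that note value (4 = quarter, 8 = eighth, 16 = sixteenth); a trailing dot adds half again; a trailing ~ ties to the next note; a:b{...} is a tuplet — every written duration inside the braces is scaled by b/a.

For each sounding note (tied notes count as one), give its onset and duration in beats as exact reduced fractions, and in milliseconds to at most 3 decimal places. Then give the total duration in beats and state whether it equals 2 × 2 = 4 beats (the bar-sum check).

1) 0.0ms=0b +248.619ms=3/4b
2) 248.619ms=3/4b +248.619ms=3/4b
3) 497.238ms=3/2b +110.497ms=1/3b
4) 607.735ms=11/6b +55.249ms=1/6b
5) 662.983ms=2b +220.994ms=2/3b
6) 883.978ms=8/3b +441.989ms=4/3b
Σ=4b of 4 (181bpm 2/4) — PASS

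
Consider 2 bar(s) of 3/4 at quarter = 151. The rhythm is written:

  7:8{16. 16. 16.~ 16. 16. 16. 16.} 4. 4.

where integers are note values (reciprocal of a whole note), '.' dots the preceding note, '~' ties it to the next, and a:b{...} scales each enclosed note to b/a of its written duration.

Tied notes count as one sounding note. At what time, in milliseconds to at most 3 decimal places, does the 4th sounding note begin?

1. 0.0ms @ 0 + 170.293ms (3/7)
2. 170.293ms @ 3/7 + 170.293ms (3/7)
3. 340.587ms @ 6/7 + 340.587ms (6/7)
4. 681.173ms @ 12/7 + 170.293ms (3/7)
5. 851.466ms @ 15/7 + 170.293ms (3/7)
6. 1021.76ms @ 18/7 + 170.293ms (3/7)
7. 1192.053ms @ 3 + 596.026ms (3/2)
8. 1788.079ms @ 9/2 + 596.026ms (3/2)

note 4 onset = 12/7b = 681.173ms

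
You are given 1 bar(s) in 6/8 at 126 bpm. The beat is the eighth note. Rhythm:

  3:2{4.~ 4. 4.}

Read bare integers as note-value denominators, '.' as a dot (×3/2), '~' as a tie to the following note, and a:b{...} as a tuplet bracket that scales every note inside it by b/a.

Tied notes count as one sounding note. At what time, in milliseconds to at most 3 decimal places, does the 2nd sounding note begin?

note 2 onset = 4b = 1904.762ms

1. 0.0ms @ 0 + 1904.762ms (4)
2. 1904.762ms @ 4 + 952.381ms (2)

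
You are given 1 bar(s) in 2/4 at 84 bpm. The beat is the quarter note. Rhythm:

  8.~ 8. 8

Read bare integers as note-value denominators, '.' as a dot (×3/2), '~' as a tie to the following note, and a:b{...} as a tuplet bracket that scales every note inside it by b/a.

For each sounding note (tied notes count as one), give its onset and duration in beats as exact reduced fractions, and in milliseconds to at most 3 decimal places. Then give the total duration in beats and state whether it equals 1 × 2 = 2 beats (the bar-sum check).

1) 0.0ms=0b +1071.429ms=3/2b
2) 1071.429ms=3/2b +357.143ms=1/2b
Σ=2b of 2 (84bpm 2/4) — PASS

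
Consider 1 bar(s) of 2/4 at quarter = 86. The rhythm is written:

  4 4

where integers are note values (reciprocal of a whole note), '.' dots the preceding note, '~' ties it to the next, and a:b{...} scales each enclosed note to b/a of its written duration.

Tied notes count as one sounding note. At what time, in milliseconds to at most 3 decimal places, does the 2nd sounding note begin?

note 2 onset = 1b = 697.674ms

1. 0.0ms @ 0 + 697.674ms (1)
2. 697.674ms @ 1 + 697.674ms (1)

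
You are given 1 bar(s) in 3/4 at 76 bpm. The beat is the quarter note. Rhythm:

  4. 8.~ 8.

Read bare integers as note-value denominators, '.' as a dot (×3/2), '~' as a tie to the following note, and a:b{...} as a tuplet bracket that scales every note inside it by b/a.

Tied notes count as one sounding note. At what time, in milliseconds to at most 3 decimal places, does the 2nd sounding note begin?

1. 0.0ms @ 0 + 1184.211ms (3/2)
2. 1184.211ms @ 3/2 + 1184.211ms (3/2)

note 2 onset = 3/2b = 1184.211ms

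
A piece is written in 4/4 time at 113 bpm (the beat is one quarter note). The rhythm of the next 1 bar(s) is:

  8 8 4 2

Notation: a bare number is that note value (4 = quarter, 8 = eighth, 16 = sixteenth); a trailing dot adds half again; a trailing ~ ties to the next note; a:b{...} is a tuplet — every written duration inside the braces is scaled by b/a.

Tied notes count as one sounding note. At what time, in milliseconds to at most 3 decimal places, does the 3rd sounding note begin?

1. 0.0ms @ 0 + 265.487ms (1/2)
2. 265.487ms @ 1/2 + 265.487ms (1/2)
3. 530.973ms @ 1 + 530.973ms (1)
4. 1061.947ms @ 2 + 1061.947ms (2)

note 3 onset = 1b = 530.973ms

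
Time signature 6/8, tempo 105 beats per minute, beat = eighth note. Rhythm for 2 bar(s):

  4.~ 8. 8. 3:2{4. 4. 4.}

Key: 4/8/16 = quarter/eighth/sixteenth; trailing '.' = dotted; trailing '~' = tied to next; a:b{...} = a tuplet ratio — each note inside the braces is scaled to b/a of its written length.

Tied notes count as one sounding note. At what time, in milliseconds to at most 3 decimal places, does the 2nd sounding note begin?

note 2 onset = 9/2b = 2571.429ms

1. 0.0ms @ 0 + 2571.429ms (9/2)
2. 2571.429ms @ 9/2 + 857.143ms (3/2)
3. 3428.571ms @ 6 + 1142.857ms (2)
4. 4571.429ms @ 8 + 1142.857ms (2)
5. 5714.286ms @ 10 + 1142.857ms (2)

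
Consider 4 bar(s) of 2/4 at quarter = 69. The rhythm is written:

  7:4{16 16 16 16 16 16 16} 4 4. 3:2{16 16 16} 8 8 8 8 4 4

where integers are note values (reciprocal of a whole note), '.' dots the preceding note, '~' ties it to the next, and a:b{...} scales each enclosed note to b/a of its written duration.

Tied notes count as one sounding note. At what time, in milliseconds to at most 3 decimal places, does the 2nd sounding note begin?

note 2 onset = 1/7b = 124.224ms

1. 0.0ms @ 0 + 124.224ms (1/7)
2. 124.224ms @ 1/7 + 124.224ms (1/7)
3. 248.447ms @ 2/7 + 124.224ms (1/7)
4. 372.671ms @ 3/7 + 124.224ms (1/7)
5. 496.894ms @ 4/7 + 124.224ms (1/7)
6. 621.118ms @ 5/7 + 124.224ms (1/7)
7. 745.342ms @ 6/7 + 124.224ms (1/7)
8. 869.565ms @ 1 + 869.565ms (1)
9. 1739.13ms @ 2 + 1304.348ms (3/2)
10. 3043.478ms @ 7/2 + 144.928ms (1/6)
11. 3188.406ms @ 11/3 + 144.928ms (1/6)
12. 3333.333ms @ 23/6 + 144.928ms (1/6)
13. 3478.261ms @ 4 + 434.783ms (1/2)
14. 3913.043ms @ 9/2 + 434.783ms (1/2)
15. 4347.826ms @ 5 + 434.783ms (1/2)
16. 4782.609ms @ 11/2 + 434.783ms (1/2)
17. 5217.391ms @ 6 + 869.565ms (1)
18. 6086.957ms @ 7 + 869.565ms (1)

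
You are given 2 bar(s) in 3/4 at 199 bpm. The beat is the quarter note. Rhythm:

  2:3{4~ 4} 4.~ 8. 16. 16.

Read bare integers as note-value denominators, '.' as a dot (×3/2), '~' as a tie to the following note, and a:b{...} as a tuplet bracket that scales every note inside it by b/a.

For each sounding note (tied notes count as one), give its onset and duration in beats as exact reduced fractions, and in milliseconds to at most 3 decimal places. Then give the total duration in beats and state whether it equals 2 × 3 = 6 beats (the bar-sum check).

1) 0.0ms=0b +904.523ms=3b
2) 904.523ms=3b +678.392ms=9/4b
3) 1582.915ms=21/4b +113.065ms=3/8b
4) 1695.98ms=45/8b +113.065ms=3/8b
Σ=6b of 6 (199bpm 3/4) — PASS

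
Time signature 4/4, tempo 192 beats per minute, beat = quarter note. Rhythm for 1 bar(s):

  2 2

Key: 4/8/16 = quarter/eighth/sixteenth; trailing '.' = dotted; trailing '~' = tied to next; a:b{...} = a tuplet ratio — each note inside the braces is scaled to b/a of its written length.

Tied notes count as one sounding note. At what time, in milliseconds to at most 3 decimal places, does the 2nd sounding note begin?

note 2 onset = 2b = 625.0ms

1. 0.0ms @ 0 + 625.0ms (2)
2. 625.0ms @ 2 + 625.0ms (2)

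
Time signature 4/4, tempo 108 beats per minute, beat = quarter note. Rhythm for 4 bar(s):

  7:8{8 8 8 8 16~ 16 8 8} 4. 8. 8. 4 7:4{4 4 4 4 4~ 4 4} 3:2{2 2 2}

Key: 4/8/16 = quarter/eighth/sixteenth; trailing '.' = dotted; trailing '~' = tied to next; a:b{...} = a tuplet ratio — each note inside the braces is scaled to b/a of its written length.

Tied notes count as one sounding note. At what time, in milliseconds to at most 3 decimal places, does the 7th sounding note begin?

note 7 onset = 24/7b = 1904.762ms

1. 0.0ms @ 0 + 317.46ms (4/7)
2. 317.46ms @ 4/7 + 317.46ms (4/7)
3. 634.921ms @ 8/7 + 317.46ms (4/7)
4. 952.381ms @ 12/7 + 317.46ms (4/7)
5. 1269.841ms @ 16/7 + 317.46ms (4/7)
6. 1587.302ms @ 20/7 + 317.46ms (4/7)
7. 1904.762ms @ 24/7 + 317.46ms (4/7)
8. 2222.222ms @ 4 + 833.333ms (3/2)
9. 3055.556ms @ 11/2 + 416.667ms (3/4)
10. 3472.222ms @ 25/4 + 416.667ms (3/4)
11. 3888.889ms @ 7 + 555.556ms (1)
12. 4444.444ms @ 8 + 317.46ms (4/7)
13. 4761.905ms @ 60/7 + 317.46ms (4/7)
14. 5079.365ms @ 64/7 + 317.46ms (4/7)
15. 5396.825ms @ 68/7 + 317.46ms (4/7)
16. 5714.286ms @ 72/7 + 634.921ms (8/7)
17. 6349.206ms @ 80/7 + 317.46ms (4/7)
18. 6666.667ms @ 12 + 740.741ms (4/3)
19. 7407.407ms @ 40/3 + 740.741ms (4/3)
20. 8148.148ms @ 44/3 + 740.741ms (4/3)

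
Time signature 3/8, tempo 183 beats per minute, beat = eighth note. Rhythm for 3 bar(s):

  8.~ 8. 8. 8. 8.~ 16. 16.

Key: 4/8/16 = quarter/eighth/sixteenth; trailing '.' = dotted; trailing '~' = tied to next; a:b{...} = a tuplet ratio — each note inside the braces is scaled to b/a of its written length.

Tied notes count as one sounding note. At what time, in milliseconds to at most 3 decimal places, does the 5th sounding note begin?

note 5 onset = 33/4b = 2704.918ms

1. 0.0ms @ 0 + 983.607ms (3)
2. 983.607ms @ 3 + 491.803ms (3/2)
3. 1475.41ms @ 9/2 + 491.803ms (3/2)
4. 1967.213ms @ 6 + 737.705ms (9/4)
5. 2704.918ms @ 33/4 + 245.902ms (3/4)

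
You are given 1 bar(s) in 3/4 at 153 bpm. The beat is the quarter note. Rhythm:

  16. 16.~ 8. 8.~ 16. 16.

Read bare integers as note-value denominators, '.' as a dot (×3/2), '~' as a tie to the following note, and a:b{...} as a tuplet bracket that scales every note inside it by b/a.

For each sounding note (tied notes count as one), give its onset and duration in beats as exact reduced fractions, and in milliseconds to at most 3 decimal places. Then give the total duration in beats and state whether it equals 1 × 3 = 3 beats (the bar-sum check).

1) 0.0ms=0b +147.059ms=3/8b
2) 147.059ms=3/8b +441.176ms=9/8b
3) 588.235ms=3/2b +441.176ms=9/8b
4) 1029.412ms=21/8b +147.059ms=3/8b
Σ=3b of 3 (153bpm 3/4) — PASS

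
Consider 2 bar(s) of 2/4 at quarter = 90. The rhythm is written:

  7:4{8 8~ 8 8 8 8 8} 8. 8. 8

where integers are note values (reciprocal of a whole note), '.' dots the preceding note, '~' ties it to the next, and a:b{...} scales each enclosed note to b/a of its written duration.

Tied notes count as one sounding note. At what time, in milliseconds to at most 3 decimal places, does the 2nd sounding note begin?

1. 0.0ms @ 0 + 190.476ms (2/7)
2. 190.476ms @ 2/7 + 380.952ms (4/7)
3. 571.429ms @ 6/7 + 190.476ms (2/7)
4. 761.905ms @ 8/7 + 190.476ms (2/7)
5. 952.381ms @ 10/7 + 190.476ms (2/7)
6. 1142.857ms @ 12/7 + 190.476ms (2/7)
7. 1333.333ms @ 2 + 500.0ms (3/4)
8. 1833.333ms @ 11/4 + 500.0ms (3/4)
9. 2333.333ms @ 7/2 + 333.333ms (1/2)

note 2 onset = 2/7b = 190.476ms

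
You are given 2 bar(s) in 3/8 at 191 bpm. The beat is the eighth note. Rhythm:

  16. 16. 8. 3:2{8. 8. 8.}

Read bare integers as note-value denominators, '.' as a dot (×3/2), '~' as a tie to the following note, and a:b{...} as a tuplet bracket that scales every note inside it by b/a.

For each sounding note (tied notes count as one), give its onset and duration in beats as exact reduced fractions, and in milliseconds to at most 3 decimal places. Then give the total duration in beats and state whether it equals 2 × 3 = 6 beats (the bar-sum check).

1) 0.0ms=0b +235.602ms=3/4b
2) 235.602ms=3/4b +235.602ms=3/4b
3) 471.204ms=3/2b +471.204ms=3/2b
4) 942.408ms=3b +314.136ms=1b
5) 1256.545ms=4b +314.136ms=1b
6) 1570.681ms=5b +314.136ms=1b
Σ=6b of 6 (191bpm 3/8) — PASS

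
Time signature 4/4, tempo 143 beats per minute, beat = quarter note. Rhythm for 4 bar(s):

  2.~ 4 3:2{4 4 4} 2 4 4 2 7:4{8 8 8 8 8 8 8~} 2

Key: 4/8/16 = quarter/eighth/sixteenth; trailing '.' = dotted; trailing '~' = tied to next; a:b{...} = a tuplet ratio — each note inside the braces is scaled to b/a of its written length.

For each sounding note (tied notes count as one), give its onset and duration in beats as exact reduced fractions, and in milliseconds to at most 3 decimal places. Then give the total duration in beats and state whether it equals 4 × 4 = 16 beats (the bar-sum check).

1) 0.0ms=0b +1678.322ms=4b
2) 1678.322ms=4b +279.72ms=2/3b
3) 1958.042ms=14/3b +279.72ms=2/3b
4) 2237.762ms=16/3b +279.72ms=2/3b
5) 2517.483ms=6b +839.161ms=2b
6) 3356.643ms=8b +419.58ms=1b
7) 3776.224ms=9b +419.58ms=1b
8) 4195.804ms=10b +839.161ms=2b
9) 5034.965ms=12b +119.88ms=2/7b
10) 5154.845ms=86/7b +119.88ms=2/7b
11) 5274.725ms=88/7b +119.88ms=2/7b
12) 5394.605ms=90/7b +119.88ms=2/7b
13) 5514.486ms=92/7b +119.88ms=2/7b
14) 5634.366ms=94/7b +119.88ms=2/7b
15) 5754.246ms=96/7b +959.041ms=16/7b
Σ=16b of 16 (143bpm 4/4) — PASS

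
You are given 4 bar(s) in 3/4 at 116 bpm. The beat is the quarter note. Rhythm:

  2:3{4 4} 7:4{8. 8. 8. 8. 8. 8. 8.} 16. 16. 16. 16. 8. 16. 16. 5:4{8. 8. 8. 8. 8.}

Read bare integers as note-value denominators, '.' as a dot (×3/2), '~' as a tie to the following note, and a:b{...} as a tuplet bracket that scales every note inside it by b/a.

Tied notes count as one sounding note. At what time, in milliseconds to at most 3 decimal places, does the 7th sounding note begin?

1. 0.0ms @ 0 + 775.862ms (3/2)
2. 775.862ms @ 3/2 + 775.862ms (3/2)
3. 1551.724ms @ 3 + 221.675ms (3/7)
4. 1773.399ms @ 24/7 + 221.675ms (3/7)
5. 1995.074ms @ 27/7 + 221.675ms (3/7)
6. 2216.749ms @ 30/7 + 221.675ms (3/7)
7. 2438.424ms @ 33/7 + 221.675ms (3/7)
8. 2660.099ms @ 36/7 + 221.675ms (3/7)
9. 2881.773ms @ 39/7 + 221.675ms (3/7)
10. 3103.448ms @ 6 + 193.966ms (3/8)
11. 3297.414ms @ 51/8 + 193.966ms (3/8)
12. 3491.379ms @ 27/4 + 193.966ms (3/8)
13. 3685.345ms @ 57/8 + 193.966ms (3/8)
14. 3879.31ms @ 15/2 + 387.931ms (3/4)
15. 4267.241ms @ 33/4 + 193.966ms (3/8)
16. 4461.207ms @ 69/8 + 193.966ms (3/8)
17. 4655.172ms @ 9 + 310.345ms (3/5)
18. 4965.517ms @ 48/5 + 310.345ms (3/5)
19. 5275.862ms @ 51/5 + 310.345ms (3/5)
20. 5586.207ms @ 54/5 + 310.345ms (3/5)
21. 5896.552ms @ 57/5 + 310.345ms (3/5)

note 7 onset = 33/7b = 2438.424ms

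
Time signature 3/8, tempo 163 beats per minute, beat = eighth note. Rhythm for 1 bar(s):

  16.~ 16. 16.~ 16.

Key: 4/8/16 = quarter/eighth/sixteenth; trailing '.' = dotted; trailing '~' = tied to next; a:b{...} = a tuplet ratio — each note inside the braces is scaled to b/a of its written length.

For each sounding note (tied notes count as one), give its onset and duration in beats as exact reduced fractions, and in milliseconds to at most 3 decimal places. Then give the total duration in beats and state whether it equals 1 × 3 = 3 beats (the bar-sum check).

1) 0.0ms=0b +552.147ms=3/2b
2) 552.147ms=3/2b +552.147ms=3/2b
Σ=3b of 3 (163bpm 3/8) — PASS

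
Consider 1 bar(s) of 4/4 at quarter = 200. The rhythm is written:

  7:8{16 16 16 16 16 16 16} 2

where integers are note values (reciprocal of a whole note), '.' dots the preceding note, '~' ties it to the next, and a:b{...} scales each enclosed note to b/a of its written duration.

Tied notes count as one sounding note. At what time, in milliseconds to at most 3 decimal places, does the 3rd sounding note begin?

note 3 onset = 4/7b = 171.429ms

1. 0.0ms @ 0 + 85.714ms (2/7)
2. 85.714ms @ 2/7 + 85.714ms (2/7)
3. 171.429ms @ 4/7 + 85.714ms (2/7)
4. 257.143ms @ 6/7 + 85.714ms (2/7)
5. 342.857ms @ 8/7 + 85.714ms (2/7)
6. 428.571ms @ 10/7 + 85.714ms (2/7)
7. 514.286ms @ 12/7 + 85.714ms (2/7)
8. 600.0ms @ 2 + 600.0ms (2)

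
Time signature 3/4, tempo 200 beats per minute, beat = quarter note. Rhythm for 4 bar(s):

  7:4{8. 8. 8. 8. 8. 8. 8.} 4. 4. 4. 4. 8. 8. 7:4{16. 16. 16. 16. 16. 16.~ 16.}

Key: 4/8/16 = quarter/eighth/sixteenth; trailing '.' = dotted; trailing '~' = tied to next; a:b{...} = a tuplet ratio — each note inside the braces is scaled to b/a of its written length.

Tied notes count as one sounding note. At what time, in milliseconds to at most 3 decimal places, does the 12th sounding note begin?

1. 0.0ms @ 0 + 128.571ms (3/7)
2. 128.571ms @ 3/7 + 128.571ms (3/7)
3. 257.143ms @ 6/7 + 128.571ms (3/7)
4. 385.714ms @ 9/7 + 128.571ms (3/7)
5. 514.286ms @ 12/7 + 128.571ms (3/7)
6. 642.857ms @ 15/7 + 128.571ms (3/7)
7. 771.429ms @ 18/7 + 128.571ms (3/7)
8. 900.0ms @ 3 + 450.0ms (3/2)
9. 1350.0ms @ 9/2 + 450.0ms (3/2)
10. 1800.0ms @ 6 + 450.0ms (3/2)
11. 2250.0ms @ 15/2 + 450.0ms (3/2)
12. 2700.0ms @ 9 + 225.0ms (3/4)
13. 2925.0ms @ 39/4 + 225.0ms (3/4)
14. 3150.0ms @ 21/2 + 64.286ms (3/14)
15. 3214.286ms @ 75/7 + 64.286ms (3/14)
16. 3278.571ms @ 153/14 + 64.286ms (3/14)
17. 3342.857ms @ 78/7 + 64.286ms (3/14)
18. 3407.143ms @ 159/14 + 64.286ms (3/14)
19. 3471.429ms @ 81/7 + 128.571ms (3/7)

note 12 onset = 9b = 2700.0ms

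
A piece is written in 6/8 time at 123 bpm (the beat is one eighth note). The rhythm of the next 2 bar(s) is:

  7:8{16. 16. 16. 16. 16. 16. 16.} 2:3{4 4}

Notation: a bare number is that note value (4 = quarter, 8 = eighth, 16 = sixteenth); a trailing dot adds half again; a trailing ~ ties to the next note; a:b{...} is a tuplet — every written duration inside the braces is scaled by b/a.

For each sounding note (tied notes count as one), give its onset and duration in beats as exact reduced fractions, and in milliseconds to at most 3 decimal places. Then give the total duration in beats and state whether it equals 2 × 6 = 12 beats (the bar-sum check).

1) 0.0ms=0b +418.118ms=6/7b
2) 418.118ms=6/7b +418.118ms=6/7b
3) 836.237ms=12/7b +418.118ms=6/7b
4) 1254.355ms=18/7b +418.118ms=6/7b
5) 1672.474ms=24/7b +418.118ms=6/7b
6) 2090.592ms=30/7b +418.118ms=6/7b
7) 2508.711ms=36/7b +418.118ms=6/7b
8) 2926.829ms=6b +1463.415ms=3b
9) 4390.244ms=9b +1463.415ms=3b
Σ=12b of 12 (123bpm 6/8) — PASS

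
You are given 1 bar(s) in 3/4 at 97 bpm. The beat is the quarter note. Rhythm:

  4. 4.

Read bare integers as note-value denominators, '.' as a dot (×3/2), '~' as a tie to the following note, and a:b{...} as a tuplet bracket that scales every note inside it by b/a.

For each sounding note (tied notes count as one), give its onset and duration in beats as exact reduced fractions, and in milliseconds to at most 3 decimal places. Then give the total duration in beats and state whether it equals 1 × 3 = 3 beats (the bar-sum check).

1) 0.0ms=0b +927.835ms=3/2b
2) 927.835ms=3/2b +927.835ms=3/2b
Σ=3b of 3 (97bpm 3/4) — PASS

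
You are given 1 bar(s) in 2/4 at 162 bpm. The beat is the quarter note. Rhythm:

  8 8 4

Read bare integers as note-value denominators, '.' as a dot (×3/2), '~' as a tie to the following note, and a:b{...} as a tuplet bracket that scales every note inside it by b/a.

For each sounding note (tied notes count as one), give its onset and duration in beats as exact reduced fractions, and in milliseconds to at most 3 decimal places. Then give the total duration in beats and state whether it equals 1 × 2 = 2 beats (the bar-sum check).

1) 0.0ms=0b +185.185ms=1/2b
2) 185.185ms=1/2b +185.185ms=1/2b
3) 370.37ms=1b +370.37ms=1b
Σ=2b of 2 (162bpm 2/4) — PASS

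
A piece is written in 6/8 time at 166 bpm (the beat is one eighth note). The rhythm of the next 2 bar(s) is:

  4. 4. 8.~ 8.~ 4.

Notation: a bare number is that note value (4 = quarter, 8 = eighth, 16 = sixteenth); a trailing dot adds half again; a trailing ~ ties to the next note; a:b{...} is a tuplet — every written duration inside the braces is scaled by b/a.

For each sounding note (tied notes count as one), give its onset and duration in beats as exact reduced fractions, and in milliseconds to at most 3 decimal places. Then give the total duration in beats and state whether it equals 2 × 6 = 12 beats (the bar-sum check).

1) 0.0ms=0b +1084.337ms=3b
2) 1084.337ms=3b +1084.337ms=3b
3) 2168.675ms=6b +2168.675ms=6b
Σ=12b of 12 (166bpm 6/8) — PASS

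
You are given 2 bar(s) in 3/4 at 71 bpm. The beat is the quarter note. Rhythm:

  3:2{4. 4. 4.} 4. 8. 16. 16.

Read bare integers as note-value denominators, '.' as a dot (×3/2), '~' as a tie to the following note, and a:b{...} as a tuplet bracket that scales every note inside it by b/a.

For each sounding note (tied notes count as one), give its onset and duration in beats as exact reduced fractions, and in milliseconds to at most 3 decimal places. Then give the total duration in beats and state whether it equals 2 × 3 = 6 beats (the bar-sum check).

1) 0.0ms=0b +845.07ms=1b
2) 845.07ms=1b +845.07ms=1b
3) 1690.141ms=2b +845.07ms=1b
4) 2535.211ms=3b +1267.606ms=3/2b
5) 3802.817ms=9/2b +633.803ms=3/4b
6) 4436.62ms=21/4b +316.901ms=3/8b
7) 4753.521ms=45/8b +316.901ms=3/8b
Σ=6b of 6 (71bpm 3/4) — PASS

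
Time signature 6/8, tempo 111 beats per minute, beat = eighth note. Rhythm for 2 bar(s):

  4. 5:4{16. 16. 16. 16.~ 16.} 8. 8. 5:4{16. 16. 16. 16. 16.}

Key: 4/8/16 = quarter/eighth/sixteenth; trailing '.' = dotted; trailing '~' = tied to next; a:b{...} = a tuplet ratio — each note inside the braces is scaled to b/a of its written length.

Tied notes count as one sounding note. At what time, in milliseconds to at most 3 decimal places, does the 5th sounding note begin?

1. 0.0ms @ 0 + 1621.622ms (3)
2. 1621.622ms @ 3 + 324.324ms (3/5)
3. 1945.946ms @ 18/5 + 324.324ms (3/5)
4. 2270.27ms @ 21/5 + 324.324ms (3/5)
5. 2594.595ms @ 24/5 + 648.649ms (6/5)
6. 3243.243ms @ 6 + 810.811ms (3/2)
7. 4054.054ms @ 15/2 + 810.811ms (3/2)
8. 4864.865ms @ 9 + 324.324ms (3/5)
9. 5189.189ms @ 48/5 + 324.324ms (3/5)
10. 5513.514ms @ 51/5 + 324.324ms (3/5)
11. 5837.838ms @ 54/5 + 324.324ms (3/5)
12. 6162.162ms @ 57/5 + 324.324ms (3/5)

note 5 onset = 24/5b = 2594.595ms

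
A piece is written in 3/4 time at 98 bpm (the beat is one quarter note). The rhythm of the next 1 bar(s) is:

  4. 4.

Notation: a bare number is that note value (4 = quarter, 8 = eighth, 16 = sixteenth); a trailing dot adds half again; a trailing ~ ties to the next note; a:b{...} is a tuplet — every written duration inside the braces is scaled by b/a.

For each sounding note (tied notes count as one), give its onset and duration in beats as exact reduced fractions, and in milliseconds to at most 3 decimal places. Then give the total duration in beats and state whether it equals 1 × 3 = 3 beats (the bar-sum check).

1) 0.0ms=0b +918.367ms=3/2b
2) 918.367ms=3/2b +918.367ms=3/2b
Σ=3b of 3 (98bpm 3/4) — PASS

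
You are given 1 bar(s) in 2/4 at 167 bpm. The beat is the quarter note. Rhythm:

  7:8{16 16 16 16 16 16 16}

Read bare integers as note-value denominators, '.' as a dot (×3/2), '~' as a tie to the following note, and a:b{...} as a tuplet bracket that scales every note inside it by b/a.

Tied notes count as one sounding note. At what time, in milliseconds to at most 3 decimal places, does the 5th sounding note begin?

1. 0.0ms @ 0 + 102.652ms (2/7)
2. 102.652ms @ 2/7 + 102.652ms (2/7)
3. 205.304ms @ 4/7 + 102.652ms (2/7)
4. 307.956ms @ 6/7 + 102.652ms (2/7)
5. 410.607ms @ 8/7 + 102.652ms (2/7)
6. 513.259ms @ 10/7 + 102.652ms (2/7)
7. 615.911ms @ 12/7 + 102.652ms (2/7)

note 5 onset = 8/7b = 410.607ms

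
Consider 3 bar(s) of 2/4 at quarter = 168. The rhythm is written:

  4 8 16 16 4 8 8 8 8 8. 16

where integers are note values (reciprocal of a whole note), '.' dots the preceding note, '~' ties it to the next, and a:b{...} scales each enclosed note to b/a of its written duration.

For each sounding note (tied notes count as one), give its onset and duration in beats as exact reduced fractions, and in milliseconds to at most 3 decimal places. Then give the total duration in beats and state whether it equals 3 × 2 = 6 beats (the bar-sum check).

1) 0.0ms=0b +357.143ms=1b
2) 357.143ms=1b +178.571ms=1/2b
3) 535.714ms=3/2b +89.286ms=1/4b
4) 625.0ms=7/4b +89.286ms=1/4b
5) 714.286ms=2b +357.143ms=1b
6) 1071.429ms=3b +178.571ms=1/2b
7) 1250.0ms=7/2b +178.571ms=1/2b
8) 1428.571ms=4b +178.571ms=1/2b
9) 1607.143ms=9/2b +178.571ms=1/2b
10) 1785.714ms=5b +267.857ms=3/4b
11) 2053.571ms=23/4b +89.286ms=1/4b
Σ=6b of 6 (168bpm 2/4) — PASS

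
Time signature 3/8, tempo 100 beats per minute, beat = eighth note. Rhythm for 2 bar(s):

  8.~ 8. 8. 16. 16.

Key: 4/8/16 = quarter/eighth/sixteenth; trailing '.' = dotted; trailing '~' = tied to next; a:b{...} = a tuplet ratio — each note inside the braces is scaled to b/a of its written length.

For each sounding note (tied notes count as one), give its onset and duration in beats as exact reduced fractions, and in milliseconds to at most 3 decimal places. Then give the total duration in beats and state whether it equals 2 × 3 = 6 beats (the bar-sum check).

1) 0.0ms=0b +1800.0ms=3b
2) 1800.0ms=3b +900.0ms=3/2b
3) 2700.0ms=9/2b +450.0ms=3/4b
4) 3150.0ms=21/4b +450.0ms=3/4b
Σ=6b of 6 (100bpm 3/8) — PASS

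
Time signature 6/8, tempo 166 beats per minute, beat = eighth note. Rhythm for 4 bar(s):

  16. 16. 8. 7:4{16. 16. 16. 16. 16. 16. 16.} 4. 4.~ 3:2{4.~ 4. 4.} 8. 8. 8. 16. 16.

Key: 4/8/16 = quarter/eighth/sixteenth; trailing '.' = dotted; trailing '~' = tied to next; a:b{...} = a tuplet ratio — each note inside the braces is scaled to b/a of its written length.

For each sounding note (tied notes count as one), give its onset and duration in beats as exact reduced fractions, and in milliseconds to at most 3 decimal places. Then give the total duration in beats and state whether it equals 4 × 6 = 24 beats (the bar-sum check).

1) 0.0ms=0b +271.084ms=3/4b
2) 271.084ms=3/4b +271.084ms=3/4b
3) 542.169ms=3/2b +542.169ms=3/2b
4) 1084.337ms=3b +154.905ms=3/7b
5) 1239.243ms=24/7b +154.905ms=3/7b
6) 1394.148ms=27/7b +154.905ms=3/7b
7) 1549.053ms=30/7b +154.905ms=3/7b
8) 1703.959ms=33/7b +154.905ms=3/7b
9) 1858.864ms=36/7b +154.905ms=3/7b
10) 2013.769ms=39/7b +154.905ms=3/7b
11) 2168.675ms=6b +1084.337ms=3b
12) 3253.012ms=9b +2530.12ms=7b
13) 5783.133ms=16b +722.892ms=2b
14) 6506.024ms=18b +542.169ms=3/2b
15) 7048.193ms=39/2b +542.169ms=3/2b
16) 7590.361ms=21b +542.169ms=3/2b
17) 8132.53ms=45/2b +271.084ms=3/4b
18) 8403.614ms=93/4b +271.084ms=3/4b
Σ=24b of 24 (166bpm 6/8) — PASS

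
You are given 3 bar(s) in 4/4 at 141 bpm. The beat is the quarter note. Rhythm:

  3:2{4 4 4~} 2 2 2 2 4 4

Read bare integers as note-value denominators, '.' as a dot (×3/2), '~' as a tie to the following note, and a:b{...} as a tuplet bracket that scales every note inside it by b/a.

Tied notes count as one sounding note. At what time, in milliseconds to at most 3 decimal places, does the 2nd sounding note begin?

note 2 onset = 2/3b = 283.688ms

1. 0.0ms @ 0 + 283.688ms (2/3)
2. 283.688ms @ 2/3 + 283.688ms (2/3)
3. 567.376ms @ 4/3 + 1134.752ms (8/3)
4. 1702.128ms @ 4 + 851.064ms (2)
5. 2553.191ms @ 6 + 851.064ms (2)
6. 3404.255ms @ 8 + 851.064ms (2)
7. 4255.319ms @ 10 + 425.532ms (1)
8. 4680.851ms @ 11 + 425.532ms (1)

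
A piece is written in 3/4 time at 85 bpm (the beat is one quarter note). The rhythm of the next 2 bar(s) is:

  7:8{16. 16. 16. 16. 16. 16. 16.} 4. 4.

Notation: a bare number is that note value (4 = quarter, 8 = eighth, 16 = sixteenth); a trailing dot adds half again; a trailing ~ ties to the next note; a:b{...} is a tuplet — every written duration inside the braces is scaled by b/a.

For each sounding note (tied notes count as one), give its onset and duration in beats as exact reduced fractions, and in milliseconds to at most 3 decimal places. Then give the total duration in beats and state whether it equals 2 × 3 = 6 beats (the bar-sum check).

1) 0.0ms=0b +302.521ms=3/7b
2) 302.521ms=3/7b +302.521ms=3/7b
3) 605.042ms=6/7b +302.521ms=3/7b
4) 907.563ms=9/7b +302.521ms=3/7b
5) 1210.084ms=12/7b +302.521ms=3/7b
6) 1512.605ms=15/7b +302.521ms=3/7b
7) 1815.126ms=18/7b +302.521ms=3/7b
8) 2117.647ms=3b +1058.824ms=3/2b
9) 3176.471ms=9/2b +1058.824ms=3/2b
Σ=6b of 6 (85bpm 3/4) — PASS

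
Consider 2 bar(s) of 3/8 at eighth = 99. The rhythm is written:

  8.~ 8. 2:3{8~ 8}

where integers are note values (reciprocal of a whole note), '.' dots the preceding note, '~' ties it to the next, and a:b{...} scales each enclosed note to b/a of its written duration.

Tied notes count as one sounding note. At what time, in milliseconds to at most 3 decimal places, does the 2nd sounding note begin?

1. 0.0ms @ 0 + 1818.182ms (3)
2. 1818.182ms @ 3 + 1818.182ms (3)

note 2 onset = 3b = 1818.182ms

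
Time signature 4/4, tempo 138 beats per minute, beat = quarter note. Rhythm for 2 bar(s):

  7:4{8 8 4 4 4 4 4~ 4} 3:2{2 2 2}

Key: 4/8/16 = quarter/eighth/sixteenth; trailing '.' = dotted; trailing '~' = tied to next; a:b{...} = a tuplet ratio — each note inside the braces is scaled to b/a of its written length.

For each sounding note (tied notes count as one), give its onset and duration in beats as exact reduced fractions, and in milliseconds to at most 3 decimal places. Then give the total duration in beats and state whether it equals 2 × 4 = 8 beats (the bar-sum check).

1) 0.0ms=0b +124.224ms=2/7b
2) 124.224ms=2/7b +124.224ms=2/7b
3) 248.447ms=4/7b +248.447ms=4/7b
4) 496.894ms=8/7b +248.447ms=4/7b
5) 745.342ms=12/7b +248.447ms=4/7b
6) 993.789ms=16/7b +248.447ms=4/7b
7) 1242.236ms=20/7b +496.894ms=8/7b
8) 1739.13ms=4b +579.71ms=4/3b
9) 2318.841ms=16/3b +579.71ms=4/3b
10) 2898.551ms=20/3b +579.71ms=4/3b
Σ=8b of 8 (138bpm 4/4) — PASS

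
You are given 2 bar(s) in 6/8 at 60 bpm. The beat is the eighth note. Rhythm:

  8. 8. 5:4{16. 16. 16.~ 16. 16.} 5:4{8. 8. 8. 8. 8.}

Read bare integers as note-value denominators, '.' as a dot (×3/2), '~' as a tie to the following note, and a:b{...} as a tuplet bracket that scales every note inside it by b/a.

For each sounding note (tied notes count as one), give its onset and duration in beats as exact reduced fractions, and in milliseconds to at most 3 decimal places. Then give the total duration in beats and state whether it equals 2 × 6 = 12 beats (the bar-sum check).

1) 0.0ms=0b +1500.0ms=3/2b
2) 1500.0ms=3/2b +1500.0ms=3/2b
3) 3000.0ms=3b +600.0ms=3/5b
4) 3600.0ms=18/5b +600.0ms=3/5b
5) 4200.0ms=21/5b +1200.0ms=6/5b
6) 5400.0ms=27/5b +600.0ms=3/5b
7) 6000.0ms=6b +1200.0ms=6/5b
8) 7200.0ms=36/5b +1200.0ms=6/5b
9) 8400.0ms=42/5b +1200.0ms=6/5b
10) 9600.0ms=48/5b +1200.0ms=6/5b
11) 10800.0ms=54/5b +1200.0ms=6/5b
Σ=12b of 12 (60bpm 6/8) — PASS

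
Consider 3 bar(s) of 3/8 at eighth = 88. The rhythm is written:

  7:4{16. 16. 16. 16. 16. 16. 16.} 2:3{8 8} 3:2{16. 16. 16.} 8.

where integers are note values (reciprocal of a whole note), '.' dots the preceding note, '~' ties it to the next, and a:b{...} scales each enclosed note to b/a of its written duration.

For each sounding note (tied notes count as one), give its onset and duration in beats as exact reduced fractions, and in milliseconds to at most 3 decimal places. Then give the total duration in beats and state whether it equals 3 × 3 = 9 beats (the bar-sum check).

1) 0.0ms=0b +292.208ms=3/7b
2) 292.208ms=3/7b +292.208ms=3/7b
3) 584.416ms=6/7b +292.208ms=3/7b
4) 876.623ms=9/7b +292.208ms=3/7b
5) 1168.831ms=12/7b +292.208ms=3/7b
6) 1461.039ms=15/7b +292.208ms=3/7b
7) 1753.247ms=18/7b +292.208ms=3/7b
8) 2045.455ms=3b +1022.727ms=3/2b
9) 3068.182ms=9/2b +1022.727ms=3/2b
10) 4090.909ms=6b +340.909ms=1/2b
11) 4431.818ms=13/2b +340.909ms=1/2b
12) 4772.727ms=7b +340.909ms=1/2b
13) 5113.636ms=15/2b +1022.727ms=3/2b
Σ=9b of 9 (88bpm 3/8) — PASS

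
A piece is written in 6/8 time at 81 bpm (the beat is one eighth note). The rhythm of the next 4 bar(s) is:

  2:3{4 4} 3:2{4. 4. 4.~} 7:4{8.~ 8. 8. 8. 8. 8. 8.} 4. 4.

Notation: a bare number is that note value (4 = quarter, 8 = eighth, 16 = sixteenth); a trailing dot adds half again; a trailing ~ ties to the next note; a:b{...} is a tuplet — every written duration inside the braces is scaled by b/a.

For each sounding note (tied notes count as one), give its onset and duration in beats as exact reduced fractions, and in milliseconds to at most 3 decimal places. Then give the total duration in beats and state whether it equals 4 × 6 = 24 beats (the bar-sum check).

1) 0.0ms=0b +2222.222ms=3b
2) 2222.222ms=3b +2222.222ms=3b
3) 4444.444ms=6b +1481.481ms=2b
4) 5925.926ms=8b +1481.481ms=2b
5) 7407.407ms=10b +2751.323ms=26/7b
6) 10158.73ms=96/7b +634.921ms=6/7b
7) 10793.651ms=102/7b +634.921ms=6/7b
8) 11428.571ms=108/7b +634.921ms=6/7b
9) 12063.492ms=114/7b +634.921ms=6/7b
10) 12698.413ms=120/7b +634.921ms=6/7b
11) 13333.333ms=18b +2222.222ms=3b
12) 15555.556ms=21b +2222.222ms=3b
Σ=24b of 24 (81bpm 6/8) — PASS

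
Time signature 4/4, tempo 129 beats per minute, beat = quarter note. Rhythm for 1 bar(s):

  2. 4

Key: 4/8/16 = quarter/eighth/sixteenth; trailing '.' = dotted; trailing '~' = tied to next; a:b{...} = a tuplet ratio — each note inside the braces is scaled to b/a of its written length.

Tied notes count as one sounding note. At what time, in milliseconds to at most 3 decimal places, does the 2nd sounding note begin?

1. 0.0ms @ 0 + 1395.349ms (3)
2. 1395.349ms @ 3 + 465.116ms (1)

note 2 onset = 3b = 1395.349ms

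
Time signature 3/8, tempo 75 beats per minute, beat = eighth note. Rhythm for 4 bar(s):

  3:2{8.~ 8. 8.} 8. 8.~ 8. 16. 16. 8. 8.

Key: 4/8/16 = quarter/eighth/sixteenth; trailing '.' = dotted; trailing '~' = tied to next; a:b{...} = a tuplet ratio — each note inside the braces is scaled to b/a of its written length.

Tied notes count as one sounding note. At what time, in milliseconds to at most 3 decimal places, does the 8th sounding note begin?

1. 0.0ms @ 0 + 1600.0ms (2)
2. 1600.0ms @ 2 + 800.0ms (1)
3. 2400.0ms @ 3 + 1200.0ms (3/2)
4. 3600.0ms @ 9/2 + 2400.0ms (3)
5. 6000.0ms @ 15/2 + 600.0ms (3/4)
6. 6600.0ms @ 33/4 + 600.0ms (3/4)
7. 7200.0ms @ 9 + 1200.0ms (3/2)
8. 8400.0ms @ 21/2 + 1200.0ms (3/2)

note 8 onset = 21/2b = 8400.0ms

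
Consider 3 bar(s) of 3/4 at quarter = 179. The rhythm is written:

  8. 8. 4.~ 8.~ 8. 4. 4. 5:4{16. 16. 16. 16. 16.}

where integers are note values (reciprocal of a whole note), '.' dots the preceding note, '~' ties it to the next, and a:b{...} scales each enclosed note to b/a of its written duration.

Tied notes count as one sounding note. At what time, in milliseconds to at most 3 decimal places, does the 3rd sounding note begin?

1. 0.0ms @ 0 + 251.397ms (3/4)
2. 251.397ms @ 3/4 + 251.397ms (3/4)
3. 502.793ms @ 3/2 + 1005.587ms (3)
4. 1508.38ms @ 9/2 + 502.793ms (3/2)
5. 2011.173ms @ 6 + 502.793ms (3/2)
6. 2513.966ms @ 15/2 + 100.559ms (3/10)
7. 2614.525ms @ 39/5 + 100.559ms (3/10)
8. 2715.084ms @ 81/10 + 100.559ms (3/10)
9. 2815.642ms @ 42/5 + 100.559ms (3/10)
10. 2916.201ms @ 87/10 + 100.559ms (3/10)

note 3 onset = 3/2b = 502.793ms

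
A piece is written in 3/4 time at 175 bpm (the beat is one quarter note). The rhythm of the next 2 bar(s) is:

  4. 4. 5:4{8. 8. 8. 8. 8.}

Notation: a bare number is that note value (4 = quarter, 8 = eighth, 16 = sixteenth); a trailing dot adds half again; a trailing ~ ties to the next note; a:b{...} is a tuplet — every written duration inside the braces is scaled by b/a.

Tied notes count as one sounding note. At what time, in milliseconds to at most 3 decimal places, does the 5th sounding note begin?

note 5 onset = 21/5b = 1440.0ms

1. 0.0ms @ 0 + 514.286ms (3/2)
2. 514.286ms @ 3/2 + 514.286ms (3/2)
3. 1028.571ms @ 3 + 205.714ms (3/5)
4. 1234.286ms @ 18/5 + 205.714ms (3/5)
5. 1440.0ms @ 21/5 + 205.714ms (3/5)
6. 1645.714ms @ 24/5 + 205.714ms (3/5)
7. 1851.429ms @ 27/5 + 205.714ms (3/5)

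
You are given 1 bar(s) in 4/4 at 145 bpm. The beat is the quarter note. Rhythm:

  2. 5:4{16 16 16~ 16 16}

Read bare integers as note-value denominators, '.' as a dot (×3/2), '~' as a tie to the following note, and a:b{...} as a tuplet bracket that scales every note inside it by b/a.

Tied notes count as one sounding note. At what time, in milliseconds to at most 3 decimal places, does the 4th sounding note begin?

note 4 onset = 17/5b = 1406.897ms

1. 0.0ms @ 0 + 1241.379ms (3)
2. 1241.379ms @ 3 + 82.759ms (1/5)
3. 1324.138ms @ 16/5 + 82.759ms (1/5)
4. 1406.897ms @ 17/5 + 165.517ms (2/5)
5. 1572.414ms @ 19/5 + 82.759ms (1/5)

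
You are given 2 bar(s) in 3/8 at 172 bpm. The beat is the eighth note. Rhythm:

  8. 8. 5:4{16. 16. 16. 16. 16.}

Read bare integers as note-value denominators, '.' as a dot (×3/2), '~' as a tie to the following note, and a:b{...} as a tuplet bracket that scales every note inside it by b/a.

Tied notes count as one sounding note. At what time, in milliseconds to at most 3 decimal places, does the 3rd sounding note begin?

1. 0.0ms @ 0 + 523.256ms (3/2)
2. 523.256ms @ 3/2 + 523.256ms (3/2)
3. 1046.512ms @ 3 + 209.302ms (3/5)
4. 1255.814ms @ 18/5 + 209.302ms (3/5)
5. 1465.116ms @ 21/5 + 209.302ms (3/5)
6. 1674.419ms @ 24/5 + 209.302ms (3/5)
7. 1883.721ms @ 27/5 + 209.302ms (3/5)

note 3 onset = 3b = 1046.512ms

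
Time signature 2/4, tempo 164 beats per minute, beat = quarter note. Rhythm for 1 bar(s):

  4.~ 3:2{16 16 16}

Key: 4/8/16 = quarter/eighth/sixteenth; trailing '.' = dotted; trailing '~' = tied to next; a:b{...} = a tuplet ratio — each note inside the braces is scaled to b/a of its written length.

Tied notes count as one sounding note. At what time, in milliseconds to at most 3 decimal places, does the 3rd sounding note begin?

1. 0.0ms @ 0 + 609.756ms (5/3)
2. 609.756ms @ 5/3 + 60.976ms (1/6)
3. 670.732ms @ 11/6 + 60.976ms (1/6)

note 3 onset = 11/6b = 670.732ms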